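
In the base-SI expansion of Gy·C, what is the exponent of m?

2

Gy = J/kg (absorbed dose = energy per mass),
    = m²·s⁻².
C = A·s = s·A (charge = current × time).
Combining: Gy·C = (m²·s⁻²) · (s·A) = m²·s⁻¹·A.
The exponent of m is 2.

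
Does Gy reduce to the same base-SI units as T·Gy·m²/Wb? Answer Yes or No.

Yes

Left side:
  Gy = m²·s⁻².
Right side:
  T = Wb/m² (flux density = flux per area),
      = kg·s⁻²·A⁻¹.
  Gy = J/kg (absorbed dose = energy per mass),
      = m²·s⁻².
  Wb = V·s (flux: a volt is a weber per second),
      = kg·m²·s⁻²·A⁻¹.
  So Wb⁻¹ = kg⁻¹·m⁻²·s²·A.
  Combining: T·Gy·m²·Wb⁻¹ = (kg·s⁻²·A⁻¹) · (m²·s⁻²) · m² · (kg⁻¹·m⁻²·s²·A) = m²·s⁻².
Both reduce to m²·s⁻².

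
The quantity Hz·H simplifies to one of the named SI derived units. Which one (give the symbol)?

Hz = 1/s = s⁻¹ (frequency is cycles per second).
H = Wb/A (inductance = flux per current),
    = kg·m²·s⁻²·A⁻².
Combining: Hz·H = s⁻¹ · (kg·m²·s⁻²·A⁻²) = kg·m²·s⁻³·A⁻².
kg·m²·s⁻³·A⁻² is the base-SI form of the ohm.

Ω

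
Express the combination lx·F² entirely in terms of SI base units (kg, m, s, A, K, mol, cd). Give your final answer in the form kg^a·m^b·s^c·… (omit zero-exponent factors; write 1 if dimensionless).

kg⁻²·m⁻⁶·s⁸·A⁴·cd

lx = lm/m² (illuminance = luminous flux per area),
    = m⁻²·cd.
F = C/V (capacitance = charge per voltage),
    = A·s/(kg·m²·s⁻³·A⁻¹) (substituting C and V),
    = kg⁻¹·m⁻²·s⁴·A².
So F² = kg⁻²·m⁻⁴·s⁸·A⁴.
Combining: lx·F² = (m⁻²·cd) · (kg⁻²·m⁻⁴·s⁸·A⁴) = kg⁻²·m⁻⁶·s⁸·A⁴·cd.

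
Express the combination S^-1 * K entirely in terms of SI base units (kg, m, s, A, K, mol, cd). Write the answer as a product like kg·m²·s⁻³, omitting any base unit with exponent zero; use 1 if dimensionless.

kg·m²·s⁻³·A⁻²·K

S = 1/Ω (conductance is reciprocal resistance),
    = kg⁻¹·m⁻²·s³·A².
So S⁻¹ = kg·m²·s⁻³·A⁻².
Combining: S⁻¹·K = (kg·m²·s⁻³·A⁻²) · K = kg·m²·s⁻³·A⁻²·K.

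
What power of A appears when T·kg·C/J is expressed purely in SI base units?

0

T = kg·s⁻²·A⁻¹.
J = kg·m²·s⁻².
So J⁻¹ = kg⁻¹·m⁻²·s².
C = s·A.
Combining: T·J⁻¹·kg·C = (kg·s⁻²·A⁻¹) · (kg⁻¹·m⁻²·s²) · kg · (s·A) = kg·m⁻²·s.
The exponent of A is 0.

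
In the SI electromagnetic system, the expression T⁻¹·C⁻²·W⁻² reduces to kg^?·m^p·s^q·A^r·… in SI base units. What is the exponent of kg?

-3

T = kg·s⁻²·A⁻¹.
So T⁻¹ = kg⁻¹·s²·A.
C = s·A.
So C⁻² = s⁻²·A⁻².
W = kg·m²·s⁻³.
So W⁻² = kg⁻²·m⁻⁴·s⁶.
Combining: T⁻¹·C⁻²·W⁻² = (kg⁻¹·s²·A) · (s⁻²·A⁻²) · (kg⁻²·m⁻⁴·s⁶) = kg⁻³·m⁻⁴·s⁶·A⁻¹.
The exponent of kg is -3.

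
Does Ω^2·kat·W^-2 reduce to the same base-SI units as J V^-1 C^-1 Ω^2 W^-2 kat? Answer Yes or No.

Left side:
  Ω = kg·m²·s⁻³·A⁻².
  So Ω² = kg²·m⁴·s⁻⁶·A⁻⁴.
  kat = s⁻¹·mol.
  W = kg·m²·s⁻³.
  So W⁻² = kg⁻²·m⁻⁴·s⁶.
  Combining: Ω²·kat·W⁻² = (kg²·m⁴·s⁻⁶·A⁻⁴) · (s⁻¹·mol) · (kg⁻²·m⁻⁴·s⁶) = s⁻¹·A⁻⁴·mol.
Right side:
  J = kg·m²·s⁻².
  V = kg·m²·s⁻³·A⁻¹.
  So V⁻¹ = kg⁻¹·m⁻²·s³·A.
  C = s·A.
  So C⁻¹ = s⁻¹·A⁻¹.
  Ω = kg·m²·s⁻³·A⁻².
  So Ω² = kg²·m⁴·s⁻⁶·A⁻⁴.
  W = kg·m²·s⁻³.
  So W⁻² = kg⁻²·m⁻⁴·s⁶.
  kat = s⁻¹·mol.
  Combining: J·V⁻¹·C⁻¹·Ω²·W⁻²·kat = (kg·m²·s⁻²) · (kg⁻¹·m⁻²·s³·A) · (s⁻¹·A⁻¹) · (kg²·m⁴·s⁻⁶·A⁻⁴) · (kg⁻²·m⁻⁴·s⁶) · (s⁻¹·mol) = s⁻¹·A⁻⁴·mol.
Both reduce to s⁻¹·A⁻⁴·mol.

Yes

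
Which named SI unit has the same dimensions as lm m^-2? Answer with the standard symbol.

lm = cd·sr = cd (luminous flux; sr is dimensionless).
Combining: lm·m⁻² = cd · m⁻² = m⁻²·cd.
m⁻²·cd is the base-SI form of the lux.

lx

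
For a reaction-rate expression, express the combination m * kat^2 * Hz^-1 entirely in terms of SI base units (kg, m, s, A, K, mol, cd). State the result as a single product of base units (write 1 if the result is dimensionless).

kat = s⁻¹·mol.
So kat² = s⁻²·mol².
Hz = s⁻¹.
So Hz⁻¹ = s.
Combining: m·kat²·Hz⁻¹ = m · (s⁻²·mol²) · s = m·s⁻¹·mol².

m·s⁻¹·mol²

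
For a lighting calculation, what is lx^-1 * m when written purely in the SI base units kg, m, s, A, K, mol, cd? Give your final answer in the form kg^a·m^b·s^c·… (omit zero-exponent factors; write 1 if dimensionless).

lx = lm/m² (illuminance = luminous flux per area),
    = m⁻²·cd.
So lx⁻¹ = m²·cd⁻¹.
Combining: lx⁻¹·m = (m²·cd⁻¹) · m = m³·cd⁻¹.

m³·cd⁻¹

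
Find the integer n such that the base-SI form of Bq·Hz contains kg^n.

0

Bq = 1/s = s⁻¹ (activity is decays per second).
Hz = 1/s = s⁻¹ (frequency is cycles per second).
Combining: Bq·Hz = s⁻¹ · s⁻¹ = s⁻².
The exponent of kg is 0.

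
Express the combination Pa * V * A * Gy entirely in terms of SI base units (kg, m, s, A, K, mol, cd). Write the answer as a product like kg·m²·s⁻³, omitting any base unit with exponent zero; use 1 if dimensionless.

Pa = N/m² (pressure = force per area),
    = kg·m⁻¹·s⁻².
V = W/A (potential = power per current),
    = kg·m²·s⁻³·A⁻¹.
Gy = J/kg (absorbed dose = energy per mass),
    = m²·s⁻².
Combining: Pa·V·A·Gy = (kg·m⁻¹·s⁻²) · (kg·m²·s⁻³·A⁻¹) · A · (m²·s⁻²) = kg²·m³·s⁻⁷.

kg²·m³·s⁻⁷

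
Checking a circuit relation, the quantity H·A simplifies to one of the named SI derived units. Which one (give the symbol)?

H = Wb/A (inductance = flux per current),
    = kg·m²·s⁻²·A⁻².
Combining: H·A = (kg·m²·s⁻²·A⁻²) · A = kg·m²·s⁻²·A⁻¹.
kg·m²·s⁻²·A⁻¹ is the base-SI form of the weber.

Wb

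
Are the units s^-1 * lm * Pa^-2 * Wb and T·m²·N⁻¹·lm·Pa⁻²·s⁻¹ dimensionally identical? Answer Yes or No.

Left side:
  lm = cd.
  Pa = kg·m⁻¹·s⁻².
  So Pa⁻² = kg⁻²·m²·s⁴.
  Wb = kg·m²·s⁻²·A⁻¹.
  Combining: s⁻¹·lm·Pa⁻²·Wb = s⁻¹ · cd · (kg⁻²·m²·s⁴) · (kg·m²·s⁻²·A⁻¹) = kg⁻¹·m⁴·s·A⁻¹·cd.
Right side:
  T = kg·s⁻²·A⁻¹.
  N = kg·m·s⁻².
  So N⁻¹ = kg⁻¹·m⁻¹·s².
  lm = cd.
  Pa = kg·m⁻¹·s⁻².
  So Pa⁻² = kg⁻²·m²·s⁴.
  Combining: T·m²·N⁻¹·lm·Pa⁻²·s⁻¹ = (kg·s⁻²·A⁻¹) · m² · (kg⁻¹·m⁻¹·s²) · cd · (kg⁻²·m²·s⁴) · s⁻¹ = kg⁻²·m³·s³·A⁻¹·cd.
Left is kg⁻¹·m⁴·s·A⁻¹·cd; right is kg⁻²·m³·s³·A⁻¹·cd — different.

No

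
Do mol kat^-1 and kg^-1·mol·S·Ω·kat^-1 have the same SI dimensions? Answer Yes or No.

No

Left side:
  kat = mol/s = s⁻¹·mol (catalytic activity).
  So kat⁻¹ = s·mol⁻¹.
  Combining: mol·kat⁻¹ = mol · (s·mol⁻¹) = s.
Right side:
  S = 1/Ω (conductance is reciprocal resistance),
      = kg⁻¹·m⁻²·s³·A².
  Ω = V/A (resistance = voltage per current),
      = kg·m²·s⁻³·A⁻².
  kat = mol/s = s⁻¹·mol (catalytic activity).
  So kat⁻¹ = s·mol⁻¹.
  Combining: kg⁻¹·mol·S·Ω·kat⁻¹ = kg⁻¹ · mol · (kg⁻¹·m⁻²·s³·A²) · (kg·m²·s⁻³·A⁻²) · (s·mol⁻¹) = kg⁻¹·s.
Left is s; right is kg⁻¹·s — different.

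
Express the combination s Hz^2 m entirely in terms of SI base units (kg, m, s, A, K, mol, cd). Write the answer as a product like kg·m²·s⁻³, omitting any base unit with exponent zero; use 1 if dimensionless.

Hz = 1/s = s⁻¹ (frequency is cycles per second).
So Hz² = s⁻².
Combining: s·Hz²·m = s · s⁻² · m = m·s⁻¹.

m·s⁻¹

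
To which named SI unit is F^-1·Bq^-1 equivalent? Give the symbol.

F = C/V (capacitance = charge per voltage),
    = A·s/(kg·m²·s⁻³·A⁻¹) (substituting C and V),
    = kg⁻¹·m⁻²·s⁴·A².
So F⁻¹ = kg·m²·s⁻⁴·A⁻².
Bq = 1/s = s⁻¹ (activity is decays per second).
So Bq⁻¹ = s.
Combining: F⁻¹·Bq⁻¹ = (kg·m²·s⁻⁴·A⁻²) · s = kg·m²·s⁻³·A⁻².
kg·m²·s⁻³·A⁻² is the base-SI form of the ohm.

Ω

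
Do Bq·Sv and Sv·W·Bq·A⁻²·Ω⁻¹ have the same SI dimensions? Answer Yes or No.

Left side:
  Bq = 1/s = s⁻¹ (activity is decays per second).
  Sv = J/kg (equivalent dose = energy per mass),
      = m²·s⁻².
  Combining: Bq·Sv = s⁻¹ · (m²·s⁻²) = m²·s⁻³.
Right side:
  Sv = J/kg (equivalent dose = energy per mass),
      = m²·s⁻².
  W = J/s (power = energy per time),
      = kg·m²·s⁻³.
  Bq = 1/s = s⁻¹ (activity is decays per second).
  Ω = V/A (resistance = voltage per current),
      = kg·m²·s⁻³·A⁻².
  So Ω⁻¹ = kg⁻¹·m⁻²·s³·A².
  Combining: Sv·W·Bq·A⁻²·Ω⁻¹ = (m²·s⁻²) · (kg·m²·s⁻³) · s⁻¹ · A⁻² · (kg⁻¹·m⁻²·s³·A²) = m²·s⁻³.
Both reduce to m²·s⁻³.

Yes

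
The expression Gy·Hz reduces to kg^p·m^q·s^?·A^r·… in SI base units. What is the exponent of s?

-3

Gy = J/kg (absorbed dose = energy per mass),
    = m²·s⁻².
Hz = 1/s = s⁻¹ (frequency is cycles per second).
Combining: Gy·Hz = (m²·s⁻²) · s⁻¹ = m²·s⁻³.
The exponent of s is -3.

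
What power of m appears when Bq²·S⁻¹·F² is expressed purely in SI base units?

Bq = s⁻¹.
So Bq² = s⁻².
S = kg⁻¹·m⁻²·s³·A².
So S⁻¹ = kg·m²·s⁻³·A⁻².
F = kg⁻¹·m⁻²·s⁴·A².
So F² = kg⁻²·m⁻⁴·s⁸·A⁴.
Combining: Bq²·S⁻¹·F² = s⁻² · (kg·m²·s⁻³·A⁻²) · (kg⁻²·m⁻⁴·s⁸·A⁴) = kg⁻¹·m⁻²·s³·A².
The exponent of m is -2.

-2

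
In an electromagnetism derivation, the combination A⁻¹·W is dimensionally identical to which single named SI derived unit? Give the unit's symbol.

V

W = kg·m²·s⁻³.
Combining: A⁻¹·W = A⁻¹ · (kg·m²·s⁻³) = kg·m²·s⁻³·A⁻¹.
kg·m²·s⁻³·A⁻¹ is the base-SI form of the volt.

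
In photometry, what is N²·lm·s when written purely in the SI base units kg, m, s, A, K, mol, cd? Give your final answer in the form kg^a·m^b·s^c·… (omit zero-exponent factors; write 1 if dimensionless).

kg²·m²·s⁻³·cd

N = kg·m·s⁻².
So N² = kg²·m²·s⁻⁴.
lm = cd.
Combining: N²·lm·s = (kg²·m²·s⁻⁴) · cd · s = kg²·m²·s⁻³·cd.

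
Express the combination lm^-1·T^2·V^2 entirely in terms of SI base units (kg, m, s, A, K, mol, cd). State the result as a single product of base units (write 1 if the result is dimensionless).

kg⁴·m⁴·s⁻¹⁰·A⁻⁴·cd⁻¹

lm = cd·sr = cd (luminous flux; sr is dimensionless).
So lm⁻¹ = cd⁻¹.
T = Wb/m² (flux density = flux per area),
    = kg·s⁻²·A⁻¹.
So T² = kg²·s⁻⁴·A⁻².
V = W/A (potential = power per current),
    = kg·m²·s⁻³·A⁻¹.
So V² = kg²·m⁴·s⁻⁶·A⁻².
Combining: lm⁻¹·T²·V² = cd⁻¹ · (kg²·s⁻⁴·A⁻²) · (kg²·m⁴·s⁻⁶·A⁻²) = kg⁴·m⁴·s⁻¹⁰·A⁻⁴·cd⁻¹.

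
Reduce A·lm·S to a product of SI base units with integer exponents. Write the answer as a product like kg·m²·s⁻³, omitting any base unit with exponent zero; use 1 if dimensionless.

lm = cd.
S = kg⁻¹·m⁻²·s³·A².
Combining: A·lm·S = A · cd · (kg⁻¹·m⁻²·s³·A²) = kg⁻¹·m⁻²·s³·A³·cd.

kg⁻¹·m⁻²·s³·A³·cd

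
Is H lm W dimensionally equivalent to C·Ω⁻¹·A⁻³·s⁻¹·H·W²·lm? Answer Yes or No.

Left side:
  H = Wb/A (inductance = flux per current),
      = kg·m²·s⁻²·A⁻².
  lm = cd·sr = cd (luminous flux; sr is dimensionless).
  W = J/s (power = energy per time),
      = kg·m²·s⁻³.
  Combining: H·lm·W = (kg·m²·s⁻²·A⁻²) · cd · (kg·m²·s⁻³) = kg²·m⁴·s⁻⁵·A⁻²·cd.
Right side:
  C = A·s = s·A (charge = current × time).
  Ω = V/A (resistance = voltage per current),
      = kg·m²·s⁻³·A⁻².
  So Ω⁻¹ = kg⁻¹·m⁻²·s³·A².
  H = Wb/A (inductance = flux per current),
      = kg·m²·s⁻²·A⁻².
  W = J/s (power = energy per time),
      = kg·m²·s⁻³.
  So W² = kg²·m⁴·s⁻⁶.
  lm = cd·sr = cd (luminous flux; sr is dimensionless).
  Combining: C·Ω⁻¹·A⁻³·s⁻¹·H·W²·lm = (s·A) · (kg⁻¹·m⁻²·s³·A²) · A⁻³ · s⁻¹ · (kg·m²·s⁻²·A⁻²) · (kg²·m⁴·s⁻⁶) · cd = kg²·m⁴·s⁻⁵·A⁻²·cd.
Both reduce to kg²·m⁴·s⁻⁵·A⁻²·cd.

Yes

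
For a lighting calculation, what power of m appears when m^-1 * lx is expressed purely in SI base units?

lx = m⁻²·cd.
Combining: m⁻¹·lx = m⁻¹ · (m⁻²·cd) = m⁻³·cd.
The exponent of m is -3.

-3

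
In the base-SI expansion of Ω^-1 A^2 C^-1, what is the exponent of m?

Ω = kg·m²·s⁻³·A⁻².
So Ω⁻¹ = kg⁻¹·m⁻²·s³·A².
C = s·A.
So C⁻¹ = s⁻¹·A⁻¹.
Combining: Ω⁻¹·A²·C⁻¹ = (kg⁻¹·m⁻²·s³·A²) · A² · (s⁻¹·A⁻¹) = kg⁻¹·m⁻²·s²·A³.
The exponent of m is -2.

-2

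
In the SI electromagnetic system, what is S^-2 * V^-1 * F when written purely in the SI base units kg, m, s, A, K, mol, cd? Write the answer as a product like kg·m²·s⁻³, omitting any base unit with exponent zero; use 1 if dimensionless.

S = kg⁻¹·m⁻²·s³·A².
So S⁻² = kg²·m⁴·s⁻⁶·A⁻⁴.
V = kg·m²·s⁻³·A⁻¹.
So V⁻¹ = kg⁻¹·m⁻²·s³·A.
F = kg⁻¹·m⁻²·s⁴·A².
Combining: S⁻²·V⁻¹·F = (kg²·m⁴·s⁻⁶·A⁻⁴) · (kg⁻¹·m⁻²·s³·A) · (kg⁻¹·m⁻²·s⁴·A²) = s·A⁻¹.

s·A⁻¹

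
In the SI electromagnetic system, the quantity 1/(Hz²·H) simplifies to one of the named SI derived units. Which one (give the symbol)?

Hz = s⁻¹.
So Hz⁻² = s².
H = kg·m²·s⁻²·A⁻².
So H⁻¹ = kg⁻¹·m⁻²·s²·A².
Combining: Hz⁻²·H⁻¹ = s² · (kg⁻¹·m⁻²·s²·A²) = kg⁻¹·m⁻²·s⁴·A².
kg⁻¹·m⁻²·s⁴·A² is the base-SI form of the farad.

F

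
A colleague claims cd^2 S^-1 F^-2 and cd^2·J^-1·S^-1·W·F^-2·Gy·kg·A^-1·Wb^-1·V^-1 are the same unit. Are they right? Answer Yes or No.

Left side:
  S = 1/Ω (conductance is reciprocal resistance),
      = kg⁻¹·m⁻²·s³·A².
  So S⁻¹ = kg·m²·s⁻³·A⁻².
  F = C/V (capacitance = charge per voltage),
      = A·s/(kg·m²·s⁻³·A⁻¹) (substituting C and V),
      = kg⁻¹·m⁻²·s⁴·A².
  So F⁻² = kg²·m⁴·s⁻⁸·A⁻⁴.
  Combining: cd²·S⁻¹·F⁻² = cd² · (kg·m²·s⁻³·A⁻²) · (kg²·m⁴·s⁻⁸·A⁻⁴) = kg³·m⁶·s⁻¹¹·A⁻⁶·cd².
Right side:
  J = N·m (work = force × distance),
      = kg·m²·s⁻².
  So J⁻¹ = kg⁻¹·m⁻²·s².
  S = 1/Ω (conductance is reciprocal resistance),
      = kg⁻¹·m⁻²·s³·A².
  So S⁻¹ = kg·m²·s⁻³·A⁻².
  W = J/s (power = energy per time),
      = kg·m²·s⁻³.
  F = C/V (capacitance = charge per voltage),
      = A·s/(kg·m²·s⁻³·A⁻¹) (substituting C and V),
      = kg⁻¹·m⁻²·s⁴·A².
  So F⁻² = kg²·m⁴·s⁻⁸·A⁻⁴.
  Gy = J/kg (absorbed dose = energy per mass),
      = m²·s⁻².
  Wb = V·s (flux: a volt is a weber per second),
      = kg·m²·s⁻²·A⁻¹.
  So Wb⁻¹ = kg⁻¹·m⁻²·s²·A.
  V = W/A (potential = power per current),
      = kg·m²·s⁻³·A⁻¹.
  So V⁻¹ = kg⁻¹·m⁻²·s³·A.
  Combining: cd²·J⁻¹·S⁻¹·W·F⁻²·Gy·kg·A⁻¹·Wb⁻¹·V⁻¹ = cd² · (kg⁻¹·m⁻²·s²) · (kg·m²·s⁻³·A⁻²) · (kg·m²·s⁻³) · (kg²·m⁴·s⁻⁸·A⁻⁴) · (m²·s⁻²) · kg · A⁻¹ · (kg⁻¹·m⁻²·s²·A) · (kg⁻¹·m⁻²·s³·A) = kg²·m⁴·s⁻⁹·A⁻⁵·cd².
Left is kg³·m⁶·s⁻¹¹·A⁻⁶·cd²; right is kg²·m⁴·s⁻⁹·A⁻⁵·cd² — different.

No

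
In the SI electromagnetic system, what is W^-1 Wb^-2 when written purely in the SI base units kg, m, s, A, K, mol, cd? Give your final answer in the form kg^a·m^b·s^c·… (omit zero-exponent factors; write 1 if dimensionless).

kg⁻³·m⁻⁶·s⁷·A²

W = kg·m²·s⁻³.
So W⁻¹ = kg⁻¹·m⁻²·s³.
Wb = kg·m²·s⁻²·A⁻¹.
So Wb⁻² = kg⁻²·m⁻⁴·s⁴·A².
Combining: W⁻¹·Wb⁻² = (kg⁻¹·m⁻²·s³) · (kg⁻²·m⁻⁴·s⁴·A²) = kg⁻³·m⁻⁶·s⁷·A².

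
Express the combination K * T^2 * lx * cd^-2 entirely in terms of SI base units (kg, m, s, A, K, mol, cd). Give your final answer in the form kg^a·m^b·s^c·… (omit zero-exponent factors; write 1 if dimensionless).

kg²·m⁻²·s⁻⁴·A⁻²·K·cd⁻¹

T = kg·s⁻²·A⁻¹.
So T² = kg²·s⁻⁴·A⁻².
lx = m⁻²·cd.
Combining: K·T²·lx·cd⁻² = K · (kg²·s⁻⁴·A⁻²) · (m⁻²·cd) · cd⁻² = kg²·m⁻²·s⁻⁴·A⁻²·K·cd⁻¹.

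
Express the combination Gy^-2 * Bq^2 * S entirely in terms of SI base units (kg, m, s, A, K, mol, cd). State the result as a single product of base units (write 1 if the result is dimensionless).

Gy = J/kg (absorbed dose = energy per mass),
    = m²·s⁻².
So Gy⁻² = m⁻⁴·s⁴.
Bq = 1/s = s⁻¹ (activity is decays per second).
So Bq² = s⁻².
S = 1/Ω (conductance is reciprocal resistance),
    = kg⁻¹·m⁻²·s³·A².
Combining: Gy⁻²·Bq²·S = (m⁻⁴·s⁴) · s⁻² · (kg⁻¹·m⁻²·s³·A²) = kg⁻¹·m⁻⁶·s⁵·A².

kg⁻¹·m⁻⁶·s⁵·A²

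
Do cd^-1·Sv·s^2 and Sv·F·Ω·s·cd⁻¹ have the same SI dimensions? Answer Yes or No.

Yes

Left side:
  Sv = J/kg (equivalent dose = energy per mass),
      = m²·s⁻².
  Combining: cd⁻¹·Sv·s² = cd⁻¹ · (m²·s⁻²) · s² = m²·cd⁻¹.
Right side:
  Sv = m²·s⁻².
  F = kg⁻¹·m⁻²·s⁴·A².
  Ω = kg·m²·s⁻³·A⁻².
  Combining: Sv·F·Ω·s·cd⁻¹ = (m²·s⁻²) · (kg⁻¹·m⁻²·s⁴·A²) · (kg·m²·s⁻³·A⁻²) · s · cd⁻¹ = m²·cd⁻¹.
Both reduce to m²·cd⁻¹.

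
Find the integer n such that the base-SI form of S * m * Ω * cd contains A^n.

S = 1/Ω (conductance is reciprocal resistance),
    = kg⁻¹·m⁻²·s³·A².
Ω = V/A (resistance = voltage per current),
    = kg·m²·s⁻³·A⁻².
Combining: S·m·Ω·cd = (kg⁻¹·m⁻²·s³·A²) · m · (kg·m²·s⁻³·A⁻²) · cd = m·cd.
The exponent of A is 0.

0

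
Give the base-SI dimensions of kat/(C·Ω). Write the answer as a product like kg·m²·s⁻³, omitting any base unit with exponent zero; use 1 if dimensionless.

kg⁻¹·m⁻²·s·A·mol

C = A·s = s·A (charge = current × time).
So C⁻¹ = s⁻¹·A⁻¹.
kat = mol/s = s⁻¹·mol (catalytic activity).
Ω = V/A (resistance = voltage per current),
    = kg·m²·s⁻³·A⁻².
So Ω⁻¹ = kg⁻¹·m⁻²·s³·A².
Combining: C⁻¹·kat·Ω⁻¹ = (s⁻¹·A⁻¹) · (s⁻¹·mol) · (kg⁻¹·m⁻²·s³·A²) = kg⁻¹·m⁻²·s·A·mol.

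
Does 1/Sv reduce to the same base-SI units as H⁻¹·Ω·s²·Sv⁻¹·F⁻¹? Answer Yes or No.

Left side:
  Sv = J/kg (equivalent dose = energy per mass),
      = m²·s⁻².
  So Sv⁻¹ = m⁻²·s².
Right side:
  H = Wb/A (inductance = flux per current),
      = kg·m²·s⁻²·A⁻².
  So H⁻¹ = kg⁻¹·m⁻²·s²·A².
  Ω = V/A (resistance = voltage per current),
      = kg·m²·s⁻³·A⁻².
  Sv = J/kg (equivalent dose = energy per mass),
      = m²·s⁻².
  So Sv⁻¹ = m⁻²·s².
  F = C/V (capacitance = charge per voltage),
      = A·s/(kg·m²·s⁻³·A⁻¹) (substituting C and V),
      = kg⁻¹·m⁻²·s⁴·A².
  So F⁻¹ = kg·m²·s⁻⁴·A⁻².
  Combining: H⁻¹·Ω·s²·Sv⁻¹·F⁻¹ = (kg⁻¹·m⁻²·s²·A²) · (kg·m²·s⁻³·A⁻²) · s² · (m⁻²·s²) · (kg·m²·s⁻⁴·A⁻²) = kg·s⁻¹·A⁻².
Left is m⁻²·s²; right is kg·s⁻¹·A⁻² — different.

No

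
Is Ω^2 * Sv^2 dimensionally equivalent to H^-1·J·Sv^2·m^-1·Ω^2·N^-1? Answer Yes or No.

Left side:
  Ω = V/A (resistance = voltage per current),
      = kg·m²·s⁻³·A⁻².
  So Ω² = kg²·m⁴·s⁻⁶·A⁻⁴.
  Sv = J/kg (equivalent dose = energy per mass),
      = m²·s⁻².
  So Sv² = m⁴·s⁻⁴.
  Combining: Ω²·Sv² = (kg²·m⁴·s⁻⁶·A⁻⁴) · (m⁴·s⁻⁴) = kg²·m⁸·s⁻¹⁰·A⁻⁴.
Right side:
  H = Wb/A (inductance = flux per current),
      = kg·m²·s⁻²·A⁻².
  So H⁻¹ = kg⁻¹·m⁻²·s²·A².
  J = N·m (work = force × distance),
      = kg·m²·s⁻².
  Sv = J/kg (equivalent dose = energy per mass),
      = m²·s⁻².
  So Sv² = m⁴·s⁻⁴.
  Ω = V/A (resistance = voltage per current),
      = kg·m²·s⁻³·A⁻².
  So Ω² = kg²·m⁴·s⁻⁶·A⁻⁴.
  N = kg·m/s² = kg·m·s⁻² (force = mass × acceleration).
  So N⁻¹ = kg⁻¹·m⁻¹·s².
  Combining: H⁻¹·J·Sv²·m⁻¹·Ω²·N⁻¹ = (kg⁻¹·m⁻²·s²·A²) · (kg·m²·s⁻²) · (m⁴·s⁻⁴) · m⁻¹ · (kg²·m⁴·s⁻⁶·A⁻⁴) · (kg⁻¹·m⁻¹·s²) = kg·m⁶·s⁻⁸·A⁻².
Left is kg²·m⁸·s⁻¹⁰·A⁻⁴; right is kg·m⁶·s⁻⁸·A⁻² — different.

No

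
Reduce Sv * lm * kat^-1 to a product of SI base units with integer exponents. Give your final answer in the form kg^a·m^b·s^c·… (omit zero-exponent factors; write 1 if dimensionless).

m²·s⁻¹·mol⁻¹·cd

Sv = J/kg (equivalent dose = energy per mass),
    = m²·s⁻².
lm = cd·sr = cd (luminous flux; sr is dimensionless).
kat = mol/s = s⁻¹·mol (catalytic activity).
So kat⁻¹ = s·mol⁻¹.
Combining: Sv·lm·kat⁻¹ = (m²·s⁻²) · cd · (s·mol⁻¹) = m²·s⁻¹·mol⁻¹·cd.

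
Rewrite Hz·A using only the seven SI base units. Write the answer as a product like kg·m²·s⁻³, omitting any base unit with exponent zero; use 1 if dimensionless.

Hz = s⁻¹.
Combining: Hz·A = s⁻¹ · A = s⁻¹·A.

s⁻¹·A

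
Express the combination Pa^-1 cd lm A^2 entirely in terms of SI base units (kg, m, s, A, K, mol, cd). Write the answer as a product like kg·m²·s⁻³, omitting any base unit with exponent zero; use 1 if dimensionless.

Pa = kg·m⁻¹·s⁻².
So Pa⁻¹ = kg⁻¹·m·s².
lm = cd.
Combining: Pa⁻¹·cd·lm·A² = (kg⁻¹·m·s²) · cd · cd · A² = kg⁻¹·m·s²·A²·cd².

kg⁻¹·m·s²·A²·cd²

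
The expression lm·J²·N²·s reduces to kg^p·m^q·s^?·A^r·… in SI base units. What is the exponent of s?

lm = cd.
J = kg·m²·s⁻².
So J² = kg²·m⁴·s⁻⁴.
N = kg·m·s⁻².
So N² = kg²·m²·s⁻⁴.
Combining: lm·J²·N²·s = cd · (kg²·m⁴·s⁻⁴) · (kg²·m²·s⁻⁴) · s = kg⁴·m⁶·s⁻⁷·cd.
The exponent of s is -7.

-7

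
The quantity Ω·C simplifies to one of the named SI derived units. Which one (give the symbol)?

Wb

Ω = V/A (resistance = voltage per current),
    = kg·m²·s⁻³·A⁻².
C = A·s = s·A (charge = current × time).
Combining: Ω·C = (kg·m²·s⁻³·A⁻²) · (s·A) = kg·m²·s⁻²·A⁻¹.
kg·m²·s⁻²·A⁻¹ is the base-SI form of the weber.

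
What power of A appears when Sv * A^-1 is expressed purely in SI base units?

Sv = J/kg (equivalent dose = energy per mass),
    = m²·s⁻².
Combining: Sv·A⁻¹ = (m²·s⁻²) · A⁻¹ = m²·s⁻²·A⁻¹.
The exponent of A is -1.

-1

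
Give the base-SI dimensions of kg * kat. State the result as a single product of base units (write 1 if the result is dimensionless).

kg·s⁻¹·mol

kat = mol/s = s⁻¹·mol (catalytic activity).
Combining: kg·kat = kg · (s⁻¹·mol) = kg·s⁻¹·mol.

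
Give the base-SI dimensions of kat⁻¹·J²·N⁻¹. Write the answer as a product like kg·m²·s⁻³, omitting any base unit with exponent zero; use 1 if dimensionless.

kg·m³·s⁻¹·mol⁻¹

kat = mol/s = s⁻¹·mol (catalytic activity).
So kat⁻¹ = s·mol⁻¹.
J = N·m (work = force × distance),
    = kg·m²·s⁻².
So J² = kg²·m⁴·s⁻⁴.
N = kg·m/s² = kg·m·s⁻² (force = mass × acceleration).
So N⁻¹ = kg⁻¹·m⁻¹·s².
Combining: kat⁻¹·J²·N⁻¹ = (s·mol⁻¹) · (kg²·m⁴·s⁻⁴) · (kg⁻¹·m⁻¹·s²) = kg·m³·s⁻¹·mol⁻¹.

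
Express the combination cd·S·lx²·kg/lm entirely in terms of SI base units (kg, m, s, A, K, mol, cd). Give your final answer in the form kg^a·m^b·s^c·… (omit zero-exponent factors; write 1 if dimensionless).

m⁻⁶·s³·A²·cd²

lm = cd·sr = cd (luminous flux; sr is dimensionless).
So lm⁻¹ = cd⁻¹.
S = 1/Ω (conductance is reciprocal resistance),
    = kg⁻¹·m⁻²·s³·A².
lx = lm/m² (illuminance = luminous flux per area),
    = m⁻²·cd.
So lx² = m⁻⁴·cd².
Combining: cd·lm⁻¹·S·lx²·kg = cd · cd⁻¹ · (kg⁻¹·m⁻²·s³·A²) · (m⁻⁴·cd²) · kg = m⁻⁶·s³·A²·cd².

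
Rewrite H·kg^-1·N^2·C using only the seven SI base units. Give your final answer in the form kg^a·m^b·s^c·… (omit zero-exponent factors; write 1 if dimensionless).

H = Wb/A (inductance = flux per current),
    = kg·m²·s⁻²·A⁻².
N = kg·m/s² = kg·m·s⁻² (force = mass × acceleration).
So N² = kg²·m²·s⁻⁴.
C = A·s = s·A (charge = current × time).
Combining: H·kg⁻¹·N²·C = (kg·m²·s⁻²·A⁻²) · kg⁻¹ · (kg²·m²·s⁻⁴) · (s·A) = kg²·m⁴·s⁻⁵·A⁻¹.

kg²·m⁴·s⁻⁵·A⁻¹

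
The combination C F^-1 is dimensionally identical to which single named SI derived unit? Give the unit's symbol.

C = s·A.
F = kg⁻¹·m⁻²·s⁴·A².
So F⁻¹ = kg·m²·s⁻⁴·A⁻².
Combining: C·F⁻¹ = (s·A) · (kg·m²·s⁻⁴·A⁻²) = kg·m²·s⁻³·A⁻¹.
kg·m²·s⁻³·A⁻¹ is the base-SI form of the volt.

V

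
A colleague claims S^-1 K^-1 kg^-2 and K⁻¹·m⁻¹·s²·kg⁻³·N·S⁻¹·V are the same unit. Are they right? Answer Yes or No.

No

Left side:
  S = 1/Ω (conductance is reciprocal resistance),
      = kg⁻¹·m⁻²·s³·A².
  So S⁻¹ = kg·m²·s⁻³·A⁻².
  Combining: S⁻¹·K⁻¹·kg⁻² = (kg·m²·s⁻³·A⁻²) · K⁻¹ · kg⁻² = kg⁻¹·m²·s⁻³·A⁻²·K⁻¹.
Right side:
  N = kg·m/s² = kg·m·s⁻² (force = mass × acceleration).
  S = 1/Ω (conductance is reciprocal resistance),
      = kg⁻¹·m⁻²·s³·A².
  So S⁻¹ = kg·m²·s⁻³·A⁻².
  V = W/A (potential = power per current),
      = kg·m²·s⁻³·A⁻¹.
  Combining: K⁻¹·m⁻¹·s²·kg⁻³·N·S⁻¹·V = K⁻¹ · m⁻¹ · s² · kg⁻³ · (kg·m·s⁻²) · (kg·m²·s⁻³·A⁻²) · (kg·m²·s⁻³·A⁻¹) = m⁴·s⁻⁶·A⁻³·K⁻¹.
Left is kg⁻¹·m²·s⁻³·A⁻²·K⁻¹; right is m⁴·s⁻⁶·A⁻³·K⁻¹ — different.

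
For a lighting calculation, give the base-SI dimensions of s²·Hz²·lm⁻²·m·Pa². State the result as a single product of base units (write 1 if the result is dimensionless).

Hz = s⁻¹.
So Hz² = s⁻².
lm = cd.
So lm⁻² = cd⁻².
Pa = kg·m⁻¹·s⁻².
So Pa² = kg²·m⁻²·s⁻⁴.
Combining: s²·Hz²·lm⁻²·m·Pa² = s² · s⁻² · cd⁻² · m · (kg²·m⁻²·s⁻⁴) = kg²·m⁻¹·s⁻⁴·cd⁻².

kg²·m⁻¹·s⁻⁴·cd⁻²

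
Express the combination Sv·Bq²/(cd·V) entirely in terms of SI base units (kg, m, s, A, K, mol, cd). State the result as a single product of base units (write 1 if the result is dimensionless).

Sv = J/kg (equivalent dose = energy per mass),
    = m²·s⁻².
V = W/A (potential = power per current),
    = kg·m²·s⁻³·A⁻¹.
So V⁻¹ = kg⁻¹·m⁻²·s³·A.
Bq = 1/s = s⁻¹ (activity is decays per second).
So Bq² = s⁻².
Combining: Sv·cd⁻¹·V⁻¹·Bq² = (m²·s⁻²) · cd⁻¹ · (kg⁻¹·m⁻²·s³·A) · s⁻² = kg⁻¹·s⁻¹·A·cd⁻¹.

kg⁻¹·s⁻¹·A·cd⁻¹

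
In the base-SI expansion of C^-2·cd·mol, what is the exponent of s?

C = A·s = s·A (charge = current × time).
So C⁻² = s⁻²·A⁻².
Combining: C⁻²·cd·mol = (s⁻²·A⁻²) · cd · mol = s⁻²·A⁻²·mol·cd.
The exponent of s is -2.

-2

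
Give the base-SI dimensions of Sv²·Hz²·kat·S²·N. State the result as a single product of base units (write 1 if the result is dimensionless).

Sv = m²·s⁻².
So Sv² = m⁴·s⁻⁴.
Hz = s⁻¹.
So Hz² = s⁻².
kat = s⁻¹·mol.
S = kg⁻¹·m⁻²·s³·A².
So S² = kg⁻²·m⁻⁴·s⁶·A⁴.
N = kg·m·s⁻².
Combining: Sv²·Hz²·kat·S²·N = (m⁴·s⁻⁴) · s⁻² · (s⁻¹·mol) · (kg⁻²·m⁻⁴·s⁶·A⁴) · (kg·m·s⁻²) = kg⁻¹·m·s⁻³·A⁴·mol.

kg⁻¹·m·s⁻³·A⁴·mol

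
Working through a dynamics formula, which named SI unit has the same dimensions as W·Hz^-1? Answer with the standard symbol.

W = J/s (power = energy per time),
    = kg·m²·s⁻³.
Hz = 1/s = s⁻¹ (frequency is cycles per second).
So Hz⁻¹ = s.
Combining: W·Hz⁻¹ = (kg·m²·s⁻³) · s = kg·m²·s⁻².
kg·m²·s⁻² is the base-SI form of the joule.

J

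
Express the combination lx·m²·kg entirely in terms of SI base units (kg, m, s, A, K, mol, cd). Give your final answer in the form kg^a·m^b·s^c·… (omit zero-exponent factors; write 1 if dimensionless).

lx = lm/m² (illuminance = luminous flux per area),
    = m⁻²·cd.
Combining: lx·m²·kg = (m⁻²·cd) · m² · kg = kg·cd.

kg·cd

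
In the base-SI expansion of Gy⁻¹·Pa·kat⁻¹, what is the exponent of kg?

1

Gy = m²·s⁻².
So Gy⁻¹ = m⁻²·s².
Pa = kg·m⁻¹·s⁻².
kat = s⁻¹·mol.
So kat⁻¹ = s·mol⁻¹.
Combining: Gy⁻¹·Pa·kat⁻¹ = (m⁻²·s²) · (kg·m⁻¹·s⁻²) · (s·mol⁻¹) = kg·m⁻³·s·mol⁻¹.
The exponent of kg is 1.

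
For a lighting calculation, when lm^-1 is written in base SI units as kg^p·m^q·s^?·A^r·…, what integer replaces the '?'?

0

lm = cd.
So lm⁻¹ = cd⁻¹.
The exponent of s is 0.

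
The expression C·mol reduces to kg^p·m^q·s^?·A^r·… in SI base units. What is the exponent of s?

C = A·s = s·A (charge = current × time).
Combining: C·mol = (s·A) · mol = s·A·mol.
The exponent of s is 1.

1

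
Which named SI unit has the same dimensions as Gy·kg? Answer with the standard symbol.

Gy = m²·s⁻².
Combining: Gy·kg = (m²·s⁻²) · kg = kg·m²·s⁻².
kg·m²·s⁻² is the base-SI form of the joule.

J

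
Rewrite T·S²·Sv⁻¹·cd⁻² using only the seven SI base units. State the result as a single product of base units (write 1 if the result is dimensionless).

kg⁻¹·m⁻⁶·s⁶·A³·cd⁻²

T = Wb/m² (flux density = flux per area),
    = kg·s⁻²·A⁻¹.
S = 1/Ω (conductance is reciprocal resistance),
    = kg⁻¹·m⁻²·s³·A².
So S² = kg⁻²·m⁻⁴·s⁶·A⁴.
Sv = J/kg (equivalent dose = energy per mass),
    = m²·s⁻².
So Sv⁻¹ = m⁻²·s².
Combining: T·S²·Sv⁻¹·cd⁻² = (kg·s⁻²·A⁻¹) · (kg⁻²·m⁻⁴·s⁶·A⁴) · (m⁻²·s²) · cd⁻² = kg⁻¹·m⁻⁶·s⁶·A³·cd⁻².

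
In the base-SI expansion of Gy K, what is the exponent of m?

Gy = J/kg (absorbed dose = energy per mass),
    = m²·s⁻².
Combining: Gy·K = (m²·s⁻²) · K = m²·s⁻²·K.
The exponent of m is 2.

2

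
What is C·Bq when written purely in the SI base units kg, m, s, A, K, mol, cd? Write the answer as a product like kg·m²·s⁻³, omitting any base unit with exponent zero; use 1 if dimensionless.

C = s·A.
Bq = s⁻¹.
Combining: C·Bq = (s·A) · s⁻¹ = A.

A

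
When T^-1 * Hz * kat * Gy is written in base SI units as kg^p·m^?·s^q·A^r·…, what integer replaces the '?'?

T = kg·s⁻²·A⁻¹.
So T⁻¹ = kg⁻¹·s²·A.
Hz = s⁻¹.
kat = s⁻¹·mol.
Gy = m²·s⁻².
Combining: T⁻¹·Hz·kat·Gy = (kg⁻¹·s²·A) · s⁻¹ · (s⁻¹·mol) · (m²·s⁻²) = kg⁻¹·m²·s⁻²·A·mol.
The exponent of m is 2.

2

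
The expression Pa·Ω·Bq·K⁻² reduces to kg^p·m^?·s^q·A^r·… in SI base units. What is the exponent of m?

1

Pa = N/m² (pressure = force per area),
    = kg·m⁻¹·s⁻².
Ω = V/A (resistance = voltage per current),
    = kg·m²·s⁻³·A⁻².
Bq = 1/s = s⁻¹ (activity is decays per second).
Combining: Pa·Ω·Bq·K⁻² = (kg·m⁻¹·s⁻²) · (kg·m²·s⁻³·A⁻²) · s⁻¹ · K⁻² = kg²·m·s⁻⁶·A⁻²·K⁻².
The exponent of m is 1.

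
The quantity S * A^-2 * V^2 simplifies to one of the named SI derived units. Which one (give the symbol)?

Ω

S = 1/Ω (conductance is reciprocal resistance),
    = kg⁻¹·m⁻²·s³·A².
V = W/A (potential = power per current),
    = kg·m²·s⁻³·A⁻¹.
So V² = kg²·m⁴·s⁻⁶·A⁻².
Combining: S·A⁻²·V² = (kg⁻¹·m⁻²·s³·A²) · A⁻² · (kg²·m⁴·s⁻⁶·A⁻²) = kg·m²·s⁻³·A⁻².
kg·m²·s⁻³·A⁻² is the base-SI form of the ohm.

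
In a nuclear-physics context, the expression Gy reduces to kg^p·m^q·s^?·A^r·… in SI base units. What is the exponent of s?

Gy = J/kg (absorbed dose = energy per mass),
    = m²·s⁻².
The exponent of s is -2.

-2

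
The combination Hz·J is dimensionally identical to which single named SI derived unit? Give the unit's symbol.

W

Hz = 1/s = s⁻¹ (frequency is cycles per second).
J = N·m (work = force × distance),
    = kg·m²·s⁻².
Combining: Hz·J = s⁻¹ · (kg·m²·s⁻²) = kg·m²·s⁻³.
kg·m²·s⁻³ is the base-SI form of the watt.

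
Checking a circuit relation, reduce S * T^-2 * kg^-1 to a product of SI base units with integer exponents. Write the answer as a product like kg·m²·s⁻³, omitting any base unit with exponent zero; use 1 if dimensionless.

kg⁻⁴·m⁻²·s⁷·A⁴

S = kg⁻¹·m⁻²·s³·A².
T = kg·s⁻²·A⁻¹.
So T⁻² = kg⁻²·s⁴·A².
Combining: S·T⁻²·kg⁻¹ = (kg⁻¹·m⁻²·s³·A²) · (kg⁻²·s⁴·A²) · kg⁻¹ = kg⁻⁴·m⁻²·s⁷·A⁴.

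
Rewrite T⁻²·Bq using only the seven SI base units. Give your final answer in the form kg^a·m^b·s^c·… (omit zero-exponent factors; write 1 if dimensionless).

T = kg·s⁻²·A⁻¹.
So T⁻² = kg⁻²·s⁴·A².
Bq = s⁻¹.
Combining: T⁻²·Bq = (kg⁻²·s⁴·A²) · s⁻¹ = kg⁻²·s³·A².

kg⁻²·s³·A²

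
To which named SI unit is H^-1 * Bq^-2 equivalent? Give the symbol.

F

H = Wb/A (inductance = flux per current),
    = kg·m²·s⁻²·A⁻².
So H⁻¹ = kg⁻¹·m⁻²·s²·A².
Bq = 1/s = s⁻¹ (activity is decays per second).
So Bq⁻² = s².
Combining: H⁻¹·Bq⁻² = (kg⁻¹·m⁻²·s²·A²) · s² = kg⁻¹·m⁻²·s⁴·A².
kg⁻¹·m⁻²·s⁴·A² is the base-SI form of the farad.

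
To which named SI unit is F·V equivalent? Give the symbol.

C

F = C/V (capacitance = charge per voltage),
    = A·s/(kg·m²·s⁻³·A⁻¹) (substituting C and V),
    = kg⁻¹·m⁻²·s⁴·A².
V = W/A (potential = power per current),
    = kg·m²·s⁻³·A⁻¹.
Combining: F·V = (kg⁻¹·m⁻²·s⁴·A²) · (kg·m²·s⁻³·A⁻¹) = s·A.
s·A is the base-SI form of the coulomb.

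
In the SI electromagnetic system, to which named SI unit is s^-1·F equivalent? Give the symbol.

F = C/V (capacitance = charge per voltage),
    = A·s/(kg·m²·s⁻³·A⁻¹) (substituting C and V),
    = kg⁻¹·m⁻²·s⁴·A².
Combining: s⁻¹·F = s⁻¹ · (kg⁻¹·m⁻²·s⁴·A²) = kg⁻¹·m⁻²·s³·A².
kg⁻¹·m⁻²·s³·A² is the base-SI form of the siemens.

S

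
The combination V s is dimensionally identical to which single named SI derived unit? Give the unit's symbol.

Wb

V = W/A (potential = power per current),
    = kg·m²·s⁻³·A⁻¹.
Combining: V·s = (kg·m²·s⁻³·A⁻¹) · s = kg·m²·s⁻²·A⁻¹.
kg·m²·s⁻²·A⁻¹ is the base-SI form of the weber.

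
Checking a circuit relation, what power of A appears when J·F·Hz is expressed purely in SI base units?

2

J = kg·m²·s⁻².
F = kg⁻¹·m⁻²·s⁴·A².
Hz = s⁻¹.
Combining: J·F·Hz = (kg·m²·s⁻²) · (kg⁻¹·m⁻²·s⁴·A²) · s⁻¹ = s·A².
The exponent of A is 2.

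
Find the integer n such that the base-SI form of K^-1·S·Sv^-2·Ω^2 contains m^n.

S = 1/Ω (conductance is reciprocal resistance),
    = kg⁻¹·m⁻²·s³·A².
Sv = J/kg (equivalent dose = energy per mass),
    = m²·s⁻².
So Sv⁻² = m⁻⁴·s⁴.
Ω = V/A (resistance = voltage per current),
    = kg·m²·s⁻³·A⁻².
So Ω² = kg²·m⁴·s⁻⁶·A⁻⁴.
Combining: K⁻¹·S·Sv⁻²·Ω² = K⁻¹ · (kg⁻¹·m⁻²·s³·A²) · (m⁻⁴·s⁴) · (kg²·m⁴·s⁻⁶·A⁻⁴) = kg·m⁻²·s·A⁻²·K⁻¹.
The exponent of m is -2.

-2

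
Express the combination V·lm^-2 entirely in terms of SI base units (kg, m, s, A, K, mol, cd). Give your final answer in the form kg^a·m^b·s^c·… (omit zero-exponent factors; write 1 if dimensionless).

kg·m²·s⁻³·A⁻¹·cd⁻²

V = kg·m²·s⁻³·A⁻¹.
lm = cd.
So lm⁻² = cd⁻².
Combining: V·lm⁻² = (kg·m²·s⁻³·A⁻¹) · cd⁻² = kg·m²·s⁻³·A⁻¹·cd⁻².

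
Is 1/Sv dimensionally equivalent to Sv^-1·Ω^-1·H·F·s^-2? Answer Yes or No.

No

Left side:
  Sv = m²·s⁻².
  So Sv⁻¹ = m⁻²·s².
Right side:
  Sv = J/kg (equivalent dose = energy per mass),
      = m²·s⁻².
  So Sv⁻¹ = m⁻²·s².
  Ω = V/A (resistance = voltage per current),
      = kg·m²·s⁻³·A⁻².
  So Ω⁻¹ = kg⁻¹·m⁻²·s³·A².
  H = Wb/A (inductance = flux per current),
      = kg·m²·s⁻²·A⁻².
  F = C/V (capacitance = charge per voltage),
      = A·s/(kg·m²·s⁻³·A⁻¹) (substituting C and V),
      = kg⁻¹·m⁻²·s⁴·A².
  Combining: Sv⁻¹·Ω⁻¹·H·F·s⁻² = (m⁻²·s²) · (kg⁻¹·m⁻²·s³·A²) · (kg·m²·s⁻²·A⁻²) · (kg⁻¹·m⁻²·s⁴·A²) · s⁻² = kg⁻¹·m⁻⁴·s⁵·A².
Left is m⁻²·s²; right is kg⁻¹·m⁻⁴·s⁵·A² — different.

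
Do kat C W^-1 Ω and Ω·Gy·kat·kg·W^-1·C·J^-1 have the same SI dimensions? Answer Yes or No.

Left side:
  kat = mol/s = s⁻¹·mol (catalytic activity).
  C = A·s = s·A (charge = current × time).
  W = J/s (power = energy per time),
      = kg·m²·s⁻³.
  So W⁻¹ = kg⁻¹·m⁻²·s³.
  Ω = V/A (resistance = voltage per current),
      = kg·m²·s⁻³·A⁻².
  Combining: kat·C·W⁻¹·Ω = (s⁻¹·mol) · (s·A) · (kg⁻¹·m⁻²·s³) · (kg·m²·s⁻³·A⁻²) = A⁻¹·mol.
Right side:
  Ω = V/A (resistance = voltage per current),
      = kg·m²·s⁻³·A⁻².
  Gy = J/kg (absorbed dose = energy per mass),
      = m²·s⁻².
  kat = mol/s = s⁻¹·mol (catalytic activity).
  W = J/s (power = energy per time),
      = kg·m²·s⁻³.
  So W⁻¹ = kg⁻¹·m⁻²·s³.
  C = A·s = s·A (charge = current × time).
  J = N·m (work = force × distance),
      = kg·m²·s⁻².
  So J⁻¹ = kg⁻¹·m⁻²·s².
  Combining: Ω·Gy·kat·kg·W⁻¹·C·J⁻¹ = (kg·m²·s⁻³·A⁻²) · (m²·s⁻²) · (s⁻¹·mol) · kg · (kg⁻¹·m⁻²·s³) · (s·A) · (kg⁻¹·m⁻²·s²) = A⁻¹·mol.
Both reduce to A⁻¹·mol.

Yes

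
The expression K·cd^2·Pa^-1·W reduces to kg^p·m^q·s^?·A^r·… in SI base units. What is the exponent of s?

Pa = N/m² (pressure = force per area),
    = kg·m⁻¹·s⁻².
So Pa⁻¹ = kg⁻¹·m·s².
W = J/s (power = energy per time),
    = kg·m²·s⁻³.
Combining: K·cd²·Pa⁻¹·W = K · cd² · (kg⁻¹·m·s²) · (kg·m²·s⁻³) = m³·s⁻¹·K·cd².
The exponent of s is -1.

-1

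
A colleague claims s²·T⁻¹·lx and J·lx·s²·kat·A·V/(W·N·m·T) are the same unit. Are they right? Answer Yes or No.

Left side:
  T = kg·s⁻²·A⁻¹.
  So T⁻¹ = kg⁻¹·s²·A.
  lx = m⁻²·cd.
  Combining: s²·T⁻¹·lx = s² · (kg⁻¹·s²·A) · (m⁻²·cd) = kg⁻¹·m⁻²·s⁴·A·cd.
Right side:
  W = J/s (power = energy per time),
      = kg·m²·s⁻³.
  So W⁻¹ = kg⁻¹·m⁻²·s³.
  N = kg·m/s² = kg·m·s⁻² (force = mass × acceleration).
  So N⁻¹ = kg⁻¹·m⁻¹·s².
  J = N·m (work = force × distance),
      = kg·m²·s⁻².
  lx = lm/m² (illuminance = luminous flux per area),
      = m⁻²·cd.
  kat = mol/s = s⁻¹·mol (catalytic activity).
  T = Wb/m² (flux density = flux per area),
      = kg·s⁻²·A⁻¹.
  So T⁻¹ = kg⁻¹·s²·A.
  V = W/A (potential = power per current),
      = kg·m²·s⁻³·A⁻¹.
  Combining: W⁻¹·N⁻¹·J·lx·s²·kat·m⁻¹·T⁻¹·A·V = (kg⁻¹·m⁻²·s³) · (kg⁻¹·m⁻¹·s²) · (kg·m²·s⁻²) · (m⁻²·cd) · s² · (s⁻¹·mol) · m⁻¹ · (kg⁻¹·s²·A) · A · (kg·m²·s⁻³·A⁻¹) = kg⁻¹·m⁻²·s³·A·mol·cd.
Left is kg⁻¹·m⁻²·s⁴·A·cd; right is kg⁻¹·m⁻²·s³·A·mol·cd — different.

No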